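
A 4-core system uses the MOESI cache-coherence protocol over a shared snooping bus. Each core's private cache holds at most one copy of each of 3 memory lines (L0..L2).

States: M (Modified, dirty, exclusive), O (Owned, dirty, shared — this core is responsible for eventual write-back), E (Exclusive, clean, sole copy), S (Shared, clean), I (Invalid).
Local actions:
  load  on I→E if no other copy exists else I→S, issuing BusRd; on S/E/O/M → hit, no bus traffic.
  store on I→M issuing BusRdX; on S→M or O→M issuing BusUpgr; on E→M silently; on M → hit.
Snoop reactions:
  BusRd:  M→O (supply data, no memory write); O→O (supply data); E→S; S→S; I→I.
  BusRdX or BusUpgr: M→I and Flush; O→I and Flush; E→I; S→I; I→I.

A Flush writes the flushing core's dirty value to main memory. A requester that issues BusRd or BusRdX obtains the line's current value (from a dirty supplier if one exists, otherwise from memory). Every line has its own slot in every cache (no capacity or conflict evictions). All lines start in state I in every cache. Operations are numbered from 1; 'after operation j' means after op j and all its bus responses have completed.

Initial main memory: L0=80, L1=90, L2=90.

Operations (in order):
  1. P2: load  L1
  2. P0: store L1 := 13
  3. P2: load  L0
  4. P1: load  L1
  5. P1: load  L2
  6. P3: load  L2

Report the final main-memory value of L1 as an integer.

  op1 P2: load  L1 → I/I/E/I on L1; bus BusRd; mem=90
  op2 P0: store L1 := 13 → M/I/I/I on L1; bus BusRdX; mem=90
  op3 P2: load  L0 → I/I/E/I on L0; bus BusRd; mem=80
  op4 P1: load  L1 → O/S/I/I on L1; bus BusRd; mem=90
  op5 P1: load  L2 → I/E/I/I on L2; bus BusRd; mem=90
  op6 P3: load  L2 → I/S/I/S on L2; bus BusRd; mem=90

memory[L1] = 90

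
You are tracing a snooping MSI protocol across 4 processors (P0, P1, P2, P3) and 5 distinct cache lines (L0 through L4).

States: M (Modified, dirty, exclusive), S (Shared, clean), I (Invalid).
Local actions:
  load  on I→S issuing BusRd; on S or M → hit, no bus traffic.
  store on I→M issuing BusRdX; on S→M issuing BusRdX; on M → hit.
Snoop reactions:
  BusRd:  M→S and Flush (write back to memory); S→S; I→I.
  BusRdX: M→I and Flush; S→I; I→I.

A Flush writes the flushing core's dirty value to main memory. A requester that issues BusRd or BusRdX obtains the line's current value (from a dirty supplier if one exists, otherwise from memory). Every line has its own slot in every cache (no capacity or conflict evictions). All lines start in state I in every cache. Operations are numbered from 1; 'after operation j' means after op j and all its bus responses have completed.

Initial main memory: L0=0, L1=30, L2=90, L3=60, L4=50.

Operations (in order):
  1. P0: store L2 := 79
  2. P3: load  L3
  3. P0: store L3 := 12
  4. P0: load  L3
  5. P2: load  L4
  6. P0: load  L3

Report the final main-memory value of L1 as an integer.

memory[L1] = 30

  op1 P0: store L2 := 79 → M/I/I/I on L2; bus BusRdX; mem=90
  op2 P3: load  L3 → I/I/I/S on L3; bus BusRd; mem=60
  op3 P0: store L3 := 12 → M/I/I/I on L3; bus BusRdX; mem=60
  op4 P0: load  L3 → M/I/I/I on L3; bus (none); mem=60
  op5 P2: load  L4 → I/I/S/I on L4; bus BusRd; mem=50
  op6 P0: load  L3 → M/I/I/I on L3; bus (none); mem=60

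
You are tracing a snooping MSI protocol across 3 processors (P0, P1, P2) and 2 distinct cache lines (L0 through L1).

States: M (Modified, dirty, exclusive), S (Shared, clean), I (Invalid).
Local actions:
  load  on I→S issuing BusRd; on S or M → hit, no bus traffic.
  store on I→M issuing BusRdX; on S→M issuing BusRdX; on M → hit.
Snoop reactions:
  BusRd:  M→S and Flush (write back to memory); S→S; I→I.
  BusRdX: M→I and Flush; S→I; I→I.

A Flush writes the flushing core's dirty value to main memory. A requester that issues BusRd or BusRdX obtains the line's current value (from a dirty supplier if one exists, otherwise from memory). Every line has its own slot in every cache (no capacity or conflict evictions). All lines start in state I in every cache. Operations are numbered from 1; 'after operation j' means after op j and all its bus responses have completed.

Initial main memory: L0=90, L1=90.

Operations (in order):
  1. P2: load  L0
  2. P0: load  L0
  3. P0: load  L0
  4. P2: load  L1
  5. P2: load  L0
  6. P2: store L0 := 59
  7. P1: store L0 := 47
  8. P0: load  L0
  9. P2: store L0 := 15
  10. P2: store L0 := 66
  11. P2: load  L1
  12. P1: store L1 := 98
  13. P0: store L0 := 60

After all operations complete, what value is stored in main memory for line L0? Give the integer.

memory[L0] = 66

1. P2: load  L0  bus=[BusRd]  L0: P0=I P1=I P2=S  mem[L0]=90
2. P0: load  L0  bus=[BusRd]  L0: P0=S P1=I P2=S  mem[L0]=90
3. P0: load  L0  bus=[-]  L0: P0=S P1=I P2=S  mem[L0]=90
4. P2: load  L1  bus=[BusRd]  L1: P0=I P1=I P2=S  mem[L1]=90
5. P2: load  L0  bus=[-]  L0: P0=S P1=I P2=S  mem[L0]=90
6. P2: store L0 := 59  bus=[BusRdX]  L0: P0=I P1=I P2=M  mem[L0]=90
7. P1: store L0 := 47  bus=[BusRdX,Flush]  L0: P0=I P1=M P2=I  mem[L0]=59
8. P0: load  L0  bus=[BusRd,Flush]  L0: P0=S P1=S P2=I  mem[L0]=47
9. P2: store L0 := 15  bus=[BusRdX]  L0: P0=I P1=I P2=M  mem[L0]=47
10. P2: store L0 := 66  bus=[-]  L0: P0=I P1=I P2=M  mem[L0]=47
11. P2: load  L1  bus=[-]  L1: P0=I P1=I P2=S  mem[L1]=90
12. P1: store L1 := 98  bus=[BusRdX]  L1: P0=I P1=M P2=I  mem[L1]=90
13. P0: store L0 := 60  bus=[BusRdX,Flush]  L0: P0=M P1=I P2=I  mem[L0]=66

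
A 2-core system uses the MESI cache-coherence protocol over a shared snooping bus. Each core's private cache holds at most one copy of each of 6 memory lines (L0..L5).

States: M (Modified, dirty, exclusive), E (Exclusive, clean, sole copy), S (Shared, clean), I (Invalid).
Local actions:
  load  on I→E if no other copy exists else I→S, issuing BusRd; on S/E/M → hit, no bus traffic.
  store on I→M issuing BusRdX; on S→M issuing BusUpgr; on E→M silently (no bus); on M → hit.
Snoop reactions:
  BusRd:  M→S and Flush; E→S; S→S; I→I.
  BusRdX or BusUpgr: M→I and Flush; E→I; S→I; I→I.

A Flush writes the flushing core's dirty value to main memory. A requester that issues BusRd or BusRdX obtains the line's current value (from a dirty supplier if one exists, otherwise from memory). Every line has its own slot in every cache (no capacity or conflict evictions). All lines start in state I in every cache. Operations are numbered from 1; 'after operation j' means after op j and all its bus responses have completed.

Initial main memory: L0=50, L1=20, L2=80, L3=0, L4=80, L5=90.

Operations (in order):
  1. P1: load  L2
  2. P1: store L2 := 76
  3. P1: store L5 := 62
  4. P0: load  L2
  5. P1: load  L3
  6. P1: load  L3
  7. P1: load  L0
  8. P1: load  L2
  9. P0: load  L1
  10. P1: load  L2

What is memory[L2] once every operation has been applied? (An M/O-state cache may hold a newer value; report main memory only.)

1. P1: load  L2  bus=[BusRd]  L2: P0=I P1=E  mem[L2]=80
2. P1: store L2 := 76  bus=[-]  L2: P0=I P1=M  mem[L2]=80
3. P1: store L5 := 62  bus=[BusRdX]  L5: P0=I P1=M  mem[L5]=90
4. P0: load  L2  bus=[BusRd,Flush]  L2: P0=S P1=S  mem[L2]=76
5. P1: load  L3  bus=[BusRd]  L3: P0=I P1=E  mem[L3]=0
6. P1: load  L3  bus=[-]  L3: P0=I P1=E  mem[L3]=0
7. P1: load  L0  bus=[BusRd]  L0: P0=I P1=E  mem[L0]=50
8. P1: load  L2  bus=[-]  L2: P0=S P1=S  mem[L2]=76
9. P0: load  L1  bus=[BusRd]  L1: P0=E P1=I  mem[L1]=20
10. P1: load  L2  bus=[-]  L2: P0=S P1=S  mem[L2]=76

memory[L2] = 76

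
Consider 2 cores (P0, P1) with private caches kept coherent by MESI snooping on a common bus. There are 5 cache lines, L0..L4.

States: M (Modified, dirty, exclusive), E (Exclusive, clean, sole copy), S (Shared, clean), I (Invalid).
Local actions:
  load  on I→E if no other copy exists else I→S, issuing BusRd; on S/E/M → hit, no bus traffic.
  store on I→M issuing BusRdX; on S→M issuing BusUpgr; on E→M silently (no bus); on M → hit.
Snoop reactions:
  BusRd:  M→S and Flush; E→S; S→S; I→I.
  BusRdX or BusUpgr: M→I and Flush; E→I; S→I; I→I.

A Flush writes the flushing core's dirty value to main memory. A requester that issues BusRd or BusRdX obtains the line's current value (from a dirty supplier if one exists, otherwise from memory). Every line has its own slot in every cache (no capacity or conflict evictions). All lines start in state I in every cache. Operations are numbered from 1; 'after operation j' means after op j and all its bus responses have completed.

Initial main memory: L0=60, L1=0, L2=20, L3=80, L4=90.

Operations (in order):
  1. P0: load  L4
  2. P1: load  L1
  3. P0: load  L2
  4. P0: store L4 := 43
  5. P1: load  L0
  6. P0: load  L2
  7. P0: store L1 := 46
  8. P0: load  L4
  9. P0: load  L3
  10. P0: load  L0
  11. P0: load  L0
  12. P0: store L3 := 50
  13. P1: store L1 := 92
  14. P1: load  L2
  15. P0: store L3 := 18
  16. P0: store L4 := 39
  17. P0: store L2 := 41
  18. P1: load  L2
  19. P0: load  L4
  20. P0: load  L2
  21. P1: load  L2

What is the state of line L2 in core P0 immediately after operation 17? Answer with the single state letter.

state = M

  op1 P0: load  L4 → E/I on L4; bus BusRd; mem=90
  op2 P1: load  L1 → I/E on L1; bus BusRd; mem=0
  op3 P0: load  L2 → E/I on L2; bus BusRd; mem=20
  op4 P0: store L4 := 43 → M/I on L4; bus (none); mem=90
  op5 P1: load  L0 → I/E on L0; bus BusRd; mem=60
  op6 P0: load  L2 → E/I on L2; bus (none); mem=20
  op7 P0: store L1 := 46 → M/I on L1; bus BusRdX; mem=0
  op8 P0: load  L4 → M/I on L4; bus (none); mem=90
  op9 P0: load  L3 → E/I on L3; bus BusRd; mem=80
  op10 P0: load  L0 → S/S on L0; bus BusRd; mem=60
  op11 P0: load  L0 → S/S on L0; bus (none); mem=60
  op12 P0: store L3 := 50 → M/I on L3; bus (none); mem=80
  op13 P1: store L1 := 92 → I/M on L1; bus BusRdX Flush; mem=46
  op14 P1: load  L2 → S/S on L2; bus BusRd; mem=20
  op15 P0: store L3 := 18 → M/I on L3; bus (none); mem=80
  op16 P0: store L4 := 39 → M/I on L4; bus (none); mem=90
  op17 P0: store L2 := 41 → M/I on L2; bus BusUpgr; mem=20
  op18 P1: load  L2 → S/S on L2; bus BusRd Flush; mem=41
  op19 P0: load  L4 → M/I on L4; bus (none); mem=90
  op20 P0: load  L2 → S/S on L2; bus (none); mem=41
  op21 P1: load  L2 → S/S on L2; bus (none); mem=41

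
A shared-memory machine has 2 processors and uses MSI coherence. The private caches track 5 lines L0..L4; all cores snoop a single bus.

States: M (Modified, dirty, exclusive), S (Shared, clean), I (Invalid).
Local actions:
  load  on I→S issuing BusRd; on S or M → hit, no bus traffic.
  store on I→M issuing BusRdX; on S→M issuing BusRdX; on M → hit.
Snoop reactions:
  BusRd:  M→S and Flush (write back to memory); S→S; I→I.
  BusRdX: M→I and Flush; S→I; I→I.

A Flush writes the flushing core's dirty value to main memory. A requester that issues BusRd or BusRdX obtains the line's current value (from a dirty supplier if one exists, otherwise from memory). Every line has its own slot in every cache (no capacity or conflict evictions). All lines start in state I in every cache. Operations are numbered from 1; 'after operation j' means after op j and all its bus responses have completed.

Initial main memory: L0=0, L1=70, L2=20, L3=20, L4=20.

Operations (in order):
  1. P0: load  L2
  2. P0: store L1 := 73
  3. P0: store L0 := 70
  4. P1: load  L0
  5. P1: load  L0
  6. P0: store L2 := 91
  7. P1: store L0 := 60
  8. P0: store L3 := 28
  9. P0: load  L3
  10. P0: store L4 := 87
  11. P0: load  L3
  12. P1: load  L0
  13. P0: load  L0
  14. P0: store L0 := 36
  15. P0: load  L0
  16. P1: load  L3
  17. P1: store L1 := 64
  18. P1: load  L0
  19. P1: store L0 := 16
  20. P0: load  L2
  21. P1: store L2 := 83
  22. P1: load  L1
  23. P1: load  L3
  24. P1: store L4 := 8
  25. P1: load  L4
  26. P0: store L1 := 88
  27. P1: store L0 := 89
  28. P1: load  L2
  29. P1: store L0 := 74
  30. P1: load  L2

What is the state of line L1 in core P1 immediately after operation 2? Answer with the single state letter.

[1] P0: load  L2 | P0:S(20), P1:I | bus: BusRd
[2] P0: store L1 := 73 | P0:M(73), P1:I | bus: BusRdX
[3] P0: store L0 := 70 | P0:M(70), P1:I | bus: BusRdX
[4] P1: load  L0 | P0:S(70), P1:S(70) | bus: BusRd,Flush
[5] P1: load  L0 | P0:S(70), P1:S(70) | bus: none
[6] P0: store L2 := 91 | P0:M(91), P1:I | bus: BusRdX
[7] P1: store L0 := 60 | P0:I, P1:M(60) | bus: BusRdX
[8] P0: store L3 := 28 | P0:M(28), P1:I | bus: BusRdX
[9] P0: load  L3 | P0:M(28), P1:I | bus: none
[10] P0: store L4 := 87 | P0:M(87), P1:I | bus: BusRdX
[11] P0: load  L3 | P0:M(28), P1:I | bus: none
[12] P1: load  L0 | P0:I, P1:M(60) | bus: none
[13] P0: load  L0 | P0:S(60), P1:S(60) | bus: BusRd,Flush
[14] P0: store L0 := 36 | P0:M(36), P1:I | bus: BusRdX
[15] P0: load  L0 | P0:M(36), P1:I | bus: none
[16] P1: load  L3 | P0:S(28), P1:S(28) | bus: BusRd,Flush
[17] P1: store L1 := 64 | P0:I, P1:M(64) | bus: BusRdX,Flush
[18] P1: load  L0 | P0:S(36), P1:S(36) | bus: BusRd,Flush
[19] P1: store L0 := 16 | P0:I, P1:M(16) | bus: BusRdX
[20] P0: load  L2 | P0:M(91), P1:I | bus: none
[21] P1: store L2 := 83 | P0:I, P1:M(83) | bus: BusRdX,Flush
[22] P1: load  L1 | P0:I, P1:M(64) | bus: none
[23] P1: load  L3 | P0:S(28), P1:S(28) | bus: none
[24] P1: store L4 := 8 | P0:I, P1:M(8) | bus: BusRdX,Flush
[25] P1: load  L4 | P0:I, P1:M(8) | bus: none
[26] P0: store L1 := 88 | P0:M(88), P1:I | bus: BusRdX,Flush
[27] P1: store L0 := 89 | P0:I, P1:M(89) | bus: none
[28] P1: load  L2 | P0:I, P1:M(83) | bus: none
[29] P1: store L0 := 74 | P0:I, P1:M(74) | bus: none
[30] P1: load  L2 | P0:I, P1:M(83) | bus: none

state = I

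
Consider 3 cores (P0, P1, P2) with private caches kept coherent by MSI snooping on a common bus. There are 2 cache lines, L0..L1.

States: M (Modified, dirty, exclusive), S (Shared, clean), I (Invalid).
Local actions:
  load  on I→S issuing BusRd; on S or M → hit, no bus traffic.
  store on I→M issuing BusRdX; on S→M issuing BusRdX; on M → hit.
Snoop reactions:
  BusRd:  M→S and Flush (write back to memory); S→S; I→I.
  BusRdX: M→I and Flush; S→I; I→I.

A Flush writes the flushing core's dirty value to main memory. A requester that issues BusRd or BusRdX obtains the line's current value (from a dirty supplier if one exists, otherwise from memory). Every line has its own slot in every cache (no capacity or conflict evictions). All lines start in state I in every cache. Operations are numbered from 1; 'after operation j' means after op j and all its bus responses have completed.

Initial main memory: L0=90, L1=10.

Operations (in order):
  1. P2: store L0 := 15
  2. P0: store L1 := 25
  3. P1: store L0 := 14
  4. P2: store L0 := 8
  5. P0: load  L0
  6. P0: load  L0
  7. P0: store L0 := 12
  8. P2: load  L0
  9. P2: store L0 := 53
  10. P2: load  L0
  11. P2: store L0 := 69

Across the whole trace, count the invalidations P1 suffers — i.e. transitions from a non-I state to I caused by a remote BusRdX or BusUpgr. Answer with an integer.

  op1 P2: store L0 := 15 → I/I/M on L0; bus BusRdX; mem=90
  op2 P0: store L1 := 25 → M/I/I on L1; bus BusRdX; mem=10
  op3 P1: store L0 := 14 → I/M/I on L0; bus BusRdX Flush; mem=15
  op4 P2: store L0 := 8 → I/I/M on L0; bus BusRdX Flush; mem=14
  op5 P0: load  L0 → S/I/S on L0; bus BusRd Flush; mem=8
  op6 P0: load  L0 → S/I/S on L0; bus (none); mem=8
  op7 P0: store L0 := 12 → M/I/I on L0; bus BusRdX; mem=8
  op8 P2: load  L0 → S/I/S on L0; bus BusRd Flush; mem=12
  op9 P2: store L0 := 53 → I/I/M on L0; bus BusRdX; mem=12
  op10 P2: load  L0 → I/I/M on L0; bus (none); mem=12
  op11 P2: store L0 := 69 → I/I/M on L0; bus (none); mem=12

invalidations = 1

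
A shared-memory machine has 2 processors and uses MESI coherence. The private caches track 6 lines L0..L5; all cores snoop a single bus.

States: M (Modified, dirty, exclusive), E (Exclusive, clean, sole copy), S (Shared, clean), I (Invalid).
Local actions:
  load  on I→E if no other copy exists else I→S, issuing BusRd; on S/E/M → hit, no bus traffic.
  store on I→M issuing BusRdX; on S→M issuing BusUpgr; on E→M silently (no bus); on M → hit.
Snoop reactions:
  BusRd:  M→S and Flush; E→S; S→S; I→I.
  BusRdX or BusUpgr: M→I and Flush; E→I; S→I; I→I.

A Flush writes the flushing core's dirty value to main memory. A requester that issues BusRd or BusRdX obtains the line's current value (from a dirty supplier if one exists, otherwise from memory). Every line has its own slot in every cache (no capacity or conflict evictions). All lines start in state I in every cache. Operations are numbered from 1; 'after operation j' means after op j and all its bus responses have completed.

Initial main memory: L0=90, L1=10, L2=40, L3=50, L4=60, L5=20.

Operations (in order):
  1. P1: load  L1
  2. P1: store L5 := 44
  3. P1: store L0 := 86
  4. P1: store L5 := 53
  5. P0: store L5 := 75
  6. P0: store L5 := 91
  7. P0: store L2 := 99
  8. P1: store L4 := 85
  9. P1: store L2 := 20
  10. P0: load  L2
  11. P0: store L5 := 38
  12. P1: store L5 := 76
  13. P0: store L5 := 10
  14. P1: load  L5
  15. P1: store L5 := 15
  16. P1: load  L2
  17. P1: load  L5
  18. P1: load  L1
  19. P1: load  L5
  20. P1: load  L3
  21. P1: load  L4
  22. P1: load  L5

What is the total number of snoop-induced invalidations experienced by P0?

invalidations = 3

  op1 P1: load  L1 → I/E on L1; bus BusRd; mem=10
  op2 P1: store L5 := 44 → I/M on L5; bus BusRdX; mem=20
  op3 P1: store L0 := 86 → I/M on L0; bus BusRdX; mem=90
  op4 P1: store L5 := 53 → I/M on L5; bus (none); mem=20
  op5 P0: store L5 := 75 → M/I on L5; bus BusRdX Flush; mem=53
  op6 P0: store L5 := 91 → M/I on L5; bus (none); mem=53
  op7 P0: store L2 := 99 → M/I on L2; bus BusRdX; mem=40
  op8 P1: store L4 := 85 → I/M on L4; bus BusRdX; mem=60
  op9 P1: store L2 := 20 → I/M on L2; bus BusRdX Flush; mem=99
  op10 P0: load  L2 → S/S on L2; bus BusRd Flush; mem=20
  op11 P0: store L5 := 38 → M/I on L5; bus (none); mem=53
  op12 P1: store L5 := 76 → I/M on L5; bus BusRdX Flush; mem=38
  op13 P0: store L5 := 10 → M/I on L5; bus BusRdX Flush; mem=76
  op14 P1: load  L5 → S/S on L5; bus BusRd Flush; mem=10
  op15 P1: store L5 := 15 → I/M on L5; bus BusUpgr; mem=10
  op16 P1: load  L2 → S/S on L2; bus (none); mem=20
  op17 P1: load  L5 → I/M on L5; bus (none); mem=10
  op18 P1: load  L1 → I/E on L1; bus (none); mem=10
  op19 P1: load  L5 → I/M on L5; bus (none); mem=10
  op20 P1: load  L3 → I/E on L3; bus BusRd; mem=50
  op21 P1: load  L4 → I/M on L4; bus (none); mem=60
  op22 P1: load  L5 → I/M on L5; bus (none); mem=10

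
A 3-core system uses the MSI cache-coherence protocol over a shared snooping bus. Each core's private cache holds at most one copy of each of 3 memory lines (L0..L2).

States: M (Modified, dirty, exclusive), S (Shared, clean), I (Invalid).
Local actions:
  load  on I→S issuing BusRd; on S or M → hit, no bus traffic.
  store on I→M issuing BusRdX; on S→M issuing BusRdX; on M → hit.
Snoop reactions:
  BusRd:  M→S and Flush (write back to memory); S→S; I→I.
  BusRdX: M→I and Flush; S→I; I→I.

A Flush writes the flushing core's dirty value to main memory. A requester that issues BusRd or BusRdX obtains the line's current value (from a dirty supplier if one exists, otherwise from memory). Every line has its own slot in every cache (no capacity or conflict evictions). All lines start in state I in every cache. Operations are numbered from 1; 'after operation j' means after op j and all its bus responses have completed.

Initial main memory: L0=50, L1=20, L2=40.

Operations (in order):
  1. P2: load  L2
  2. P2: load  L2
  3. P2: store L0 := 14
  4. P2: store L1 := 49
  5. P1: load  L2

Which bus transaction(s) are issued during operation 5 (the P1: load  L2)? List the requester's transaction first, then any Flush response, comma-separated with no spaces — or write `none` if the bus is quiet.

bus = BusRd

  op1 P2: load  L2 → I/I/S on L2; bus BusRd; mem=40
  op2 P2: load  L2 → I/I/S on L2; bus (none); mem=40
  op3 P2: store L0 := 14 → I/I/M on L0; bus BusRdX; mem=50
  op4 P2: store L1 := 49 → I/I/M on L1; bus BusRdX; mem=20
  op5 P1: load  L2 → I/S/S on L2; bus BusRd; mem=40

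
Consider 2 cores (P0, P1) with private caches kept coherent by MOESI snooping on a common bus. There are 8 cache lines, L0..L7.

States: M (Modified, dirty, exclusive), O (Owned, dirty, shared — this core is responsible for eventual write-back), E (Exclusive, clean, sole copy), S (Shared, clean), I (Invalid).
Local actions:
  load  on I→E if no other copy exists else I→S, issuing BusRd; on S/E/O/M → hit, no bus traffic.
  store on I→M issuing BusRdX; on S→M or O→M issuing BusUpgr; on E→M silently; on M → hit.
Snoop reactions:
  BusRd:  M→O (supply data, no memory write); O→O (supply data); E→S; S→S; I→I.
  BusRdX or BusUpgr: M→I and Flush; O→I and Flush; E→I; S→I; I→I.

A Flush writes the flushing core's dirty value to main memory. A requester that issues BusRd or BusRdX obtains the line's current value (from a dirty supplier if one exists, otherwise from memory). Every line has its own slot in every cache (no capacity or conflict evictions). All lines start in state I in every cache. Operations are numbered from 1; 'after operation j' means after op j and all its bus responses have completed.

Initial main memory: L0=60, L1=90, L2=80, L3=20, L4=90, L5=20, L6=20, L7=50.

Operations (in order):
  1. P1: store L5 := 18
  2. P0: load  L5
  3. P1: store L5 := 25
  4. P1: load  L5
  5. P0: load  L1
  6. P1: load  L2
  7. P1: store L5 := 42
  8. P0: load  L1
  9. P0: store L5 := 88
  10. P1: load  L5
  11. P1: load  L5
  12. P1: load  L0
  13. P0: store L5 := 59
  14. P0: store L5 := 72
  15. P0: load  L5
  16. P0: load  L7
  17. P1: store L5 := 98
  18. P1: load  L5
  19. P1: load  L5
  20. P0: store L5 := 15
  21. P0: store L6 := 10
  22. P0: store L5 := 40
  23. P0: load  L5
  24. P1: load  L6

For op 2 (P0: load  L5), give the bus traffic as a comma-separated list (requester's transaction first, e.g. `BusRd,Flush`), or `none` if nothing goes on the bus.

1. P1: store L5 := 18  bus=[BusRdX]  L5: P0=I P1=M  mem[L5]=20
2. P0: load  L5  bus=[BusRd]  L5: P0=S P1=O  mem[L5]=20
3. P1: store L5 := 25  bus=[BusUpgr]  L5: P0=I P1=M  mem[L5]=20
4. P1: load  L5  bus=[-]  L5: P0=I P1=M  mem[L5]=20
5. P0: load  L1  bus=[BusRd]  L1: P0=E P1=I  mem[L1]=90
6. P1: load  L2  bus=[BusRd]  L2: P0=I P1=E  mem[L2]=80
7. P1: store L5 := 42  bus=[-]  L5: P0=I P1=M  mem[L5]=20
8. P0: load  L1  bus=[-]  L1: P0=E P1=I  mem[L1]=90
9. P0: store L5 := 88  bus=[BusRdX,Flush]  L5: P0=M P1=I  mem[L5]=42
10. P1: load  L5  bus=[BusRd]  L5: P0=O P1=S  mem[L5]=42
11. P1: load  L5  bus=[-]  L5: P0=O P1=S  mem[L5]=42
12. P1: load  L0  bus=[BusRd]  L0: P0=I P1=E  mem[L0]=60
13. P0: store L5 := 59  bus=[BusUpgr]  L5: P0=M P1=I  mem[L5]=42
14. P0: store L5 := 72  bus=[-]  L5: P0=M P1=I  mem[L5]=42
15. P0: load  L5  bus=[-]  L5: P0=M P1=I  mem[L5]=42
16. P0: load  L7  bus=[BusRd]  L7: P0=E P1=I  mem[L7]=50
17. P1: store L5 := 98  bus=[BusRdX,Flush]  L5: P0=I P1=M  mem[L5]=72
18. P1: load  L5  bus=[-]  L5: P0=I P1=M  mem[L5]=72
19. P1: load  L5  bus=[-]  L5: P0=I P1=M  mem[L5]=72
20. P0: store L5 := 15  bus=[BusRdX,Flush]  L5: P0=M P1=I  mem[L5]=98
21. P0: store L6 := 10  bus=[BusRdX]  L6: P0=M P1=I  mem[L6]=20
22. P0: store L5 := 40  bus=[-]  L5: P0=M P1=I  mem[L5]=98
23. P0: load  L5  bus=[-]  L5: P0=M P1=I  mem[L5]=98
24. P1: load  L6  bus=[BusRd]  L6: P0=O P1=S  mem[L6]=20

bus = BusRd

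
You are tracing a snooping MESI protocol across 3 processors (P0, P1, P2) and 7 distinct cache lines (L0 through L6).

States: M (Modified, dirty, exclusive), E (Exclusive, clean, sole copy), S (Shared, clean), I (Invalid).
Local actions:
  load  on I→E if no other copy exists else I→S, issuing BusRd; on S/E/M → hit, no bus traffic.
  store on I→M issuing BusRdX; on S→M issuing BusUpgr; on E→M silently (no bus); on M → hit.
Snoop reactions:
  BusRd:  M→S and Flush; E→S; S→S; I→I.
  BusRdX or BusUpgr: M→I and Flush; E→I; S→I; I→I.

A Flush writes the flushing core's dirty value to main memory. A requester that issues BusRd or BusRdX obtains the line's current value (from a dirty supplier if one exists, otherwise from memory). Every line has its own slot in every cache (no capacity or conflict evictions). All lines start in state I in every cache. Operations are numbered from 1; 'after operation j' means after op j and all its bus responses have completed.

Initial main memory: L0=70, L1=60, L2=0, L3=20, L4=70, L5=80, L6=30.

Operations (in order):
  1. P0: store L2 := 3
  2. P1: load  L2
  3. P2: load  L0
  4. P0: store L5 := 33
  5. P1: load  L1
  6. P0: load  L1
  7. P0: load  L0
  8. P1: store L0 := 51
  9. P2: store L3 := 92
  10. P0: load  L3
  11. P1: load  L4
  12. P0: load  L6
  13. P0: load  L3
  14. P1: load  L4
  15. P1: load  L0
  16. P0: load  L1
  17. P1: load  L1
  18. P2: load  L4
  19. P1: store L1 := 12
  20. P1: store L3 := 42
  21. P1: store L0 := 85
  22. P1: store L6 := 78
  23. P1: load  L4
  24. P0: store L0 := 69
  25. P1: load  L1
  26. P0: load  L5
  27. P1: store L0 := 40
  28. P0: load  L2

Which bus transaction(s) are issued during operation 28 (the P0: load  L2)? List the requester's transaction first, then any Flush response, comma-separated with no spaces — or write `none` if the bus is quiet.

bus = none

step 1: P0: store L2 := 3  ⟶  MII  (L2)  txn=BusRdX  M[L2]=0
step 2: P1: load  L2  ⟶  SSI  (L2)  txn=BusRd+Flush  M[L2]=3
step 3: P2: load  L0  ⟶  IIE  (L0)  txn=BusRd  M[L0]=70
step 4: P0: store L5 := 33  ⟶  MII  (L5)  txn=BusRdX  M[L5]=80
step 5: P1: load  L1  ⟶  IEI  (L1)  txn=BusRd  M[L1]=60
step 6: P0: load  L1  ⟶  SSI  (L1)  txn=BusRd  M[L1]=60
step 7: P0: load  L0  ⟶  SIS  (L0)  txn=BusRd  M[L0]=70
step 8: P1: store L0 := 51  ⟶  IMI  (L0)  txn=BusRdX  M[L0]=70
step 9: P2: store L3 := 92  ⟶  IIM  (L3)  txn=BusRdX  M[L3]=20
step 10: P0: load  L3  ⟶  SIS  (L3)  txn=BusRd+Flush  M[L3]=92
step 11: P1: load  L4  ⟶  IEI  (L4)  txn=BusRd  M[L4]=70
step 12: P0: load  L6  ⟶  EII  (L6)  txn=BusRd  M[L6]=30
step 13: P0: load  L3  ⟶  SIS  (L3)  txn=∅  M[L3]=92
step 14: P1: load  L4  ⟶  IEI  (L4)  txn=∅  M[L4]=70
step 15: P1: load  L0  ⟶  IMI  (L0)  txn=∅  M[L0]=70
step 16: P0: load  L1  ⟶  SSI  (L1)  txn=∅  M[L1]=60
step 17: P1: load  L1  ⟶  SSI  (L1)  txn=∅  M[L1]=60
step 18: P2: load  L4  ⟶  ISS  (L4)  txn=BusRd  M[L4]=70
step 19: P1: store L1 := 12  ⟶  IMI  (L1)  txn=BusUpgr  M[L1]=60
step 20: P1: store L3 := 42  ⟶  IMI  (L3)  txn=BusRdX  M[L3]=92
step 21: P1: store L0 := 85  ⟶  IMI  (L0)  txn=∅  M[L0]=70
step 22: P1: store L6 := 78  ⟶  IMI  (L6)  txn=BusRdX  M[L6]=30
step 23: P1: load  L4  ⟶  ISS  (L4)  txn=∅  M[L4]=70
step 24: P0: store L0 := 69  ⟶  MII  (L0)  txn=BusRdX+Flush  M[L0]=85
step 25: P1: load  L1  ⟶  IMI  (L1)  txn=∅  M[L1]=60
step 26: P0: load  L5  ⟶  MII  (L5)  txn=∅  M[L5]=80
step 27: P1: store L0 := 40  ⟶  IMI  (L0)  txn=BusRdX+Flush  M[L0]=69
step 28: P0: load  L2  ⟶  SSI  (L2)  txn=∅  M[L2]=3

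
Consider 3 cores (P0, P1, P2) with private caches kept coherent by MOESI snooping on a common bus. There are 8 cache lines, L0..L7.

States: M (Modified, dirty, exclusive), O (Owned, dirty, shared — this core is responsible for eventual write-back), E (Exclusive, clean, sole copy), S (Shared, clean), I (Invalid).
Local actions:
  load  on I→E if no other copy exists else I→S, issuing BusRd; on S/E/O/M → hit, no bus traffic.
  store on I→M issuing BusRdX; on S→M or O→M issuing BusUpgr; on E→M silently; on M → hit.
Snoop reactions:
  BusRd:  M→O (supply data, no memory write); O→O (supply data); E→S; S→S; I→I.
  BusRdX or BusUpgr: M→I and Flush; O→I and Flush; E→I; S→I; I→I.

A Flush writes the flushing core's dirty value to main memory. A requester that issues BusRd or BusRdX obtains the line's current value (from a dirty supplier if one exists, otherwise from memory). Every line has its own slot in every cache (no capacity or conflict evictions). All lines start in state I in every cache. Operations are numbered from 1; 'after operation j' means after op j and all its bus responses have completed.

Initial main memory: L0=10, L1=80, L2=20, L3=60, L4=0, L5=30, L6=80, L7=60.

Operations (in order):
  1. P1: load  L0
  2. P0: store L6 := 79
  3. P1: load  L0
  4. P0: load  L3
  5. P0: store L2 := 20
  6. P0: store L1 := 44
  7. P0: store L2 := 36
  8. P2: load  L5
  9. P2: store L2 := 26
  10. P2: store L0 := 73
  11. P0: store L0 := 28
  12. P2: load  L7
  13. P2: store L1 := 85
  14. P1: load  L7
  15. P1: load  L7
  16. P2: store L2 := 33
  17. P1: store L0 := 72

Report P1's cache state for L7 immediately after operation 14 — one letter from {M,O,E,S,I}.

state = S

1. P1: load  L0  bus=[BusRd]  L0: P0=I P1=E P2=I  mem[L0]=10
2. P0: store L6 := 79  bus=[BusRdX]  L6: P0=M P1=I P2=I  mem[L6]=80
3. P1: load  L0  bus=[-]  L0: P0=I P1=E P2=I  mem[L0]=10
4. P0: load  L3  bus=[BusRd]  L3: P0=E P1=I P2=I  mem[L3]=60
5. P0: store L2 := 20  bus=[BusRdX]  L2: P0=M P1=I P2=I  mem[L2]=20
6. P0: store L1 := 44  bus=[BusRdX]  L1: P0=M P1=I P2=I  mem[L1]=80
7. P0: store L2 := 36  bus=[-]  L2: P0=M P1=I P2=I  mem[L2]=20
8. P2: load  L5  bus=[BusRd]  L5: P0=I P1=I P2=E  mem[L5]=30
9. P2: store L2 := 26  bus=[BusRdX,Flush]  L2: P0=I P1=I P2=M  mem[L2]=36
10. P2: store L0 := 73  bus=[BusRdX]  L0: P0=I P1=I P2=M  mem[L0]=10
11. P0: store L0 := 28  bus=[BusRdX,Flush]  L0: P0=M P1=I P2=I  mem[L0]=73
12. P2: load  L7  bus=[BusRd]  L7: P0=I P1=I P2=E  mem[L7]=60
13. P2: store L1 := 85  bus=[BusRdX,Flush]  L1: P0=I P1=I P2=M  mem[L1]=44
14. P1: load  L7  bus=[BusRd]  L7: P0=I P1=S P2=S  mem[L7]=60
15. P1: load  L7  bus=[-]  L7: P0=I P1=S P2=S  mem[L7]=60
16. P2: store L2 := 33  bus=[-]  L2: P0=I P1=I P2=M  mem[L2]=36
17. P1: store L0 := 72  bus=[BusRdX,Flush]  L0: P0=I P1=M P2=I  mem[L0]=28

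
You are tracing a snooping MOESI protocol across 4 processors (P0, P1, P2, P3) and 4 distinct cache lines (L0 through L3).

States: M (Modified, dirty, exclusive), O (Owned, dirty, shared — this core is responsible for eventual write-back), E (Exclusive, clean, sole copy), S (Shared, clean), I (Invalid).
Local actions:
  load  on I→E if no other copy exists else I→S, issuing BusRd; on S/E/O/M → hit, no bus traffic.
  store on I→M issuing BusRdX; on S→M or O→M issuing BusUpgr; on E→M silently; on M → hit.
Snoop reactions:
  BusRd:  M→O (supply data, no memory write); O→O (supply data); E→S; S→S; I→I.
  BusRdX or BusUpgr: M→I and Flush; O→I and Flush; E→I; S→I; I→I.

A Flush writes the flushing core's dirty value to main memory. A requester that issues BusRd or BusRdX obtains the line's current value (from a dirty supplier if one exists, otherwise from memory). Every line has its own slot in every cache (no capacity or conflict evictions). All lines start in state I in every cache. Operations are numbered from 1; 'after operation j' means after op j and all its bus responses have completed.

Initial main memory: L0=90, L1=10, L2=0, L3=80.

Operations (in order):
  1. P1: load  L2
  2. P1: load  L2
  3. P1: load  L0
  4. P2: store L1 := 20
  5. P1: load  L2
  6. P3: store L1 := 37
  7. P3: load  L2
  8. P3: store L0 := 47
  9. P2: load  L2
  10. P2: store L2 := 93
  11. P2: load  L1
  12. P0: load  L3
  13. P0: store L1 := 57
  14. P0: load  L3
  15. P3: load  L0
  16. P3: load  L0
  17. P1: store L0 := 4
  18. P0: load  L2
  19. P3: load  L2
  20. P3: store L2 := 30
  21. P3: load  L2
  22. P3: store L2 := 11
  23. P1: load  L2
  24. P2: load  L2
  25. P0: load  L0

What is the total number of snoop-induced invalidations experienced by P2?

  op1 P1: load  L2 → I/E/I/I on L2; bus BusRd; mem=0
  op2 P1: load  L2 → I/E/I/I on L2; bus (none); mem=0
  op3 P1: load  L0 → I/E/I/I on L0; bus BusRd; mem=90
  op4 P2: store L1 := 20 → I/I/M/I on L1; bus BusRdX; mem=10
  op5 P1: load  L2 → I/E/I/I on L2; bus (none); mem=0
  op6 P3: store L1 := 37 → I/I/I/M on L1; bus BusRdX Flush; mem=20
  op7 P3: load  L2 → I/S/I/S on L2; bus BusRd; mem=0
  op8 P3: store L0 := 47 → I/I/I/M on L0; bus BusRdX; mem=90
  op9 P2: load  L2 → I/S/S/S on L2; bus BusRd; mem=0
  op10 P2: store L2 := 93 → I/I/M/I on L2; bus BusUpgr; mem=0
  op11 P2: load  L1 → I/I/S/O on L1; bus BusRd; mem=20
  op12 P0: load  L3 → E/I/I/I on L3; bus BusRd; mem=80
  op13 P0: store L1 := 57 → M/I/I/I on L1; bus BusRdX Flush; mem=37
  op14 P0: load  L3 → E/I/I/I on L3; bus (none); mem=80
  op15 P3: load  L0 → I/I/I/M on L0; bus (none); mem=90
  op16 P3: load  L0 → I/I/I/M on L0; bus (none); mem=90
  op17 P1: store L0 := 4 → I/M/I/I on L0; bus BusRdX Flush; mem=47
  op18 P0: load  L2 → S/I/O/I on L2; bus BusRd; mem=0
  op19 P3: load  L2 → S/I/O/S on L2; bus BusRd; mem=0
  op20 P3: store L2 := 30 → I/I/I/M on L2; bus BusUpgr Flush; mem=93
  op21 P3: load  L2 → I/I/I/M on L2; bus (none); mem=93
  op22 P3: store L2 := 11 → I/I/I/M on L2; bus (none); mem=93
  op23 P1: load  L2 → I/S/I/O on L2; bus BusRd; mem=93
  op24 P2: load  L2 → I/S/S/O on L2; bus BusRd; mem=93
  op25 P0: load  L0 → S/O/I/I on L0; bus BusRd; mem=47

invalidations = 3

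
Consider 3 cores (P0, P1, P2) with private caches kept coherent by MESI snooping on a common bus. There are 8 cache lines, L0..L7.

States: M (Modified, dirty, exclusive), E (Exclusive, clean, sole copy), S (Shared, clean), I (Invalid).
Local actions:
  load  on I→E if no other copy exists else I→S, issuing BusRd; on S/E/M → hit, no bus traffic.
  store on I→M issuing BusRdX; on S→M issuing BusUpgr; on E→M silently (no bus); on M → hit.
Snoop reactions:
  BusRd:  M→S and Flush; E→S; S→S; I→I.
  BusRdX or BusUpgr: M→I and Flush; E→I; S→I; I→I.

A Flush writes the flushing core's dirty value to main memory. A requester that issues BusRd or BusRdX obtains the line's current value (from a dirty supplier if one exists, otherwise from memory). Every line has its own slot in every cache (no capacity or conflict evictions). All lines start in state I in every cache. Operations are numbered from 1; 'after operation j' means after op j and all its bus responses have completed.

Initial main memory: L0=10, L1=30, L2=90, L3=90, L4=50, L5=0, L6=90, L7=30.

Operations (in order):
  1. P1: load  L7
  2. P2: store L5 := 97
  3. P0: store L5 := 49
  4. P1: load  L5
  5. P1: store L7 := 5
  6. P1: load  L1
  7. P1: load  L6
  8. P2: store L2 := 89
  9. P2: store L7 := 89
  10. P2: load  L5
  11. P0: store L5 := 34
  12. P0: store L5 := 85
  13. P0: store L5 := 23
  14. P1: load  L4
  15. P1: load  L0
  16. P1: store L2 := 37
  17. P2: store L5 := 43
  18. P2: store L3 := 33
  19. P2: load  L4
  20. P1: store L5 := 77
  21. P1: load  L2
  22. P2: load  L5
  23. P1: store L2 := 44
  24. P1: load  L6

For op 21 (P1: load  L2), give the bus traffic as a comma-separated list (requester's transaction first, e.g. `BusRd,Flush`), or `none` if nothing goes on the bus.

  op1 P1: load  L7 → I/E/I on L7; bus BusRd; mem=30
  op2 P2: store L5 := 97 → I/I/M on L5; bus BusRdX; mem=0
  op3 P0: store L5 := 49 → M/I/I on L5; bus BusRdX Flush; mem=97
  op4 P1: load  L5 → S/S/I on L5; bus BusRd Flush; mem=49
  op5 P1: store L7 := 5 → I/M/I on L7; bus (none); mem=30
  op6 P1: load  L1 → I/E/I on L1; bus BusRd; mem=30
  op7 P1: load  L6 → I/E/I on L6; bus BusRd; mem=90
  op8 P2: store L2 := 89 → I/I/M on L2; bus BusRdX; mem=90
  op9 P2: store L7 := 89 → I/I/M on L7; bus BusRdX Flush; mem=5
  op10 P2: load  L5 → S/S/S on L5; bus BusRd; mem=49
  op11 P0: store L5 := 34 → M/I/I on L5; bus BusUpgr; mem=49
  op12 P0: store L5 := 85 → M/I/I on L5; bus (none); mem=49
  op13 P0: store L5 := 23 → M/I/I on L5; bus (none); mem=49
  op14 P1: load  L4 → I/E/I on L4; bus BusRd; mem=50
  op15 P1: load  L0 → I/E/I on L0; bus BusRd; mem=10
  op16 P1: store L2 := 37 → I/M/I on L2; bus BusRdX Flush; mem=89
  op17 P2: store L5 := 43 → I/I/M on L5; bus BusRdX Flush; mem=23
  op18 P2: store L3 := 33 → I/I/M on L3; bus BusRdX; mem=90
  op19 P2: load  L4 → I/S/S on L4; bus BusRd; mem=50
  op20 P1: store L5 := 77 → I/M/I on L5; bus BusRdX Flush; mem=43
  op21 P1: load  L2 → I/M/I on L2; bus (none); mem=89
  op22 P2: load  L5 → I/S/S on L5; bus BusRd Flush; mem=77
  op23 P1: store L2 := 44 → I/M/I on L2; bus (none); mem=89
  op24 P1: load  L6 → I/E/I on L6; bus (none); mem=90

bus = none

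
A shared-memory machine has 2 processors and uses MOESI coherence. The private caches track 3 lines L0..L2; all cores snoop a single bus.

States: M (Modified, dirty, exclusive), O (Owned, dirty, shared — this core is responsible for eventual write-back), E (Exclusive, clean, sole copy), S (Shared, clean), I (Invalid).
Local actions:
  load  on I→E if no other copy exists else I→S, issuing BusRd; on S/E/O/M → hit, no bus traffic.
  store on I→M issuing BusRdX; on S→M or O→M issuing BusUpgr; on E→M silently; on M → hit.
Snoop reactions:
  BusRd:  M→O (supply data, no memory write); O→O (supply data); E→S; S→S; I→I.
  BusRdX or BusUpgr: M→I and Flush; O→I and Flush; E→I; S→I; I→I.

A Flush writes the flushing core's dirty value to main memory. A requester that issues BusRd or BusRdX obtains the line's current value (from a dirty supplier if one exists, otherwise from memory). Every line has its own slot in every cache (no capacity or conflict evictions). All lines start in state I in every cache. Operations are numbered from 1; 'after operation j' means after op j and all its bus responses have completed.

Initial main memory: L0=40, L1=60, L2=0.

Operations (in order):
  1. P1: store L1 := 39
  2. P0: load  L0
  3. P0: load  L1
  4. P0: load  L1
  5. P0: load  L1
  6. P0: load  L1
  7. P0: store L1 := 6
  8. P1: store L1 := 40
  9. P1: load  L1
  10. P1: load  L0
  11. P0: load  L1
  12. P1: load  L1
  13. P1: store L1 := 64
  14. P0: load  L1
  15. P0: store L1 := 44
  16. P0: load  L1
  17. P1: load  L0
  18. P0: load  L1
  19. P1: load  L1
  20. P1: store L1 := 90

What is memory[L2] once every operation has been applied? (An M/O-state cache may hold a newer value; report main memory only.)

memory[L2] = 0

1. P1: store L1 := 39  bus=[BusRdX]  L1: P0=I P1=M  mem[L1]=60
2. P0: load  L0  bus=[BusRd]  L0: P0=E P1=I  mem[L0]=40
3. P0: load  L1  bus=[BusRd]  L1: P0=S P1=O  mem[L1]=60
4. P0: load  L1  bus=[-]  L1: P0=S P1=O  mem[L1]=60
5. P0: load  L1  bus=[-]  L1: P0=S P1=O  mem[L1]=60
6. P0: load  L1  bus=[-]  L1: P0=S P1=O  mem[L1]=60
7. P0: store L1 := 6  bus=[BusUpgr,Flush]  L1: P0=M P1=I  mem[L1]=39
8. P1: store L1 := 40  bus=[BusRdX,Flush]  L1: P0=I P1=M  mem[L1]=6
9. P1: load  L1  bus=[-]  L1: P0=I P1=M  mem[L1]=6
10. P1: load  L0  bus=[BusRd]  L0: P0=S P1=S  mem[L0]=40
11. P0: load  L1  bus=[BusRd]  L1: P0=S P1=O  mem[L1]=6
12. P1: load  L1  bus=[-]  L1: P0=S P1=O  mem[L1]=6
13. P1: store L1 := 64  bus=[BusUpgr]  L1: P0=I P1=M  mem[L1]=6
14. P0: load  L1  bus=[BusRd]  L1: P0=S P1=O  mem[L1]=6
15. P0: store L1 := 44  bus=[BusUpgr,Flush]  L1: P0=M P1=I  mem[L1]=64
16. P0: load  L1  bus=[-]  L1: P0=M P1=I  mem[L1]=64
17. P1: load  L0  bus=[-]  L0: P0=S P1=S  mem[L0]=40
18. P0: load  L1  bus=[-]  L1: P0=M P1=I  mem[L1]=64
19. P1: load  L1  bus=[BusRd]  L1: P0=O P1=S  mem[L1]=64
20. P1: store L1 := 90  bus=[BusUpgr,Flush]  L1: P0=I P1=M  mem[L1]=44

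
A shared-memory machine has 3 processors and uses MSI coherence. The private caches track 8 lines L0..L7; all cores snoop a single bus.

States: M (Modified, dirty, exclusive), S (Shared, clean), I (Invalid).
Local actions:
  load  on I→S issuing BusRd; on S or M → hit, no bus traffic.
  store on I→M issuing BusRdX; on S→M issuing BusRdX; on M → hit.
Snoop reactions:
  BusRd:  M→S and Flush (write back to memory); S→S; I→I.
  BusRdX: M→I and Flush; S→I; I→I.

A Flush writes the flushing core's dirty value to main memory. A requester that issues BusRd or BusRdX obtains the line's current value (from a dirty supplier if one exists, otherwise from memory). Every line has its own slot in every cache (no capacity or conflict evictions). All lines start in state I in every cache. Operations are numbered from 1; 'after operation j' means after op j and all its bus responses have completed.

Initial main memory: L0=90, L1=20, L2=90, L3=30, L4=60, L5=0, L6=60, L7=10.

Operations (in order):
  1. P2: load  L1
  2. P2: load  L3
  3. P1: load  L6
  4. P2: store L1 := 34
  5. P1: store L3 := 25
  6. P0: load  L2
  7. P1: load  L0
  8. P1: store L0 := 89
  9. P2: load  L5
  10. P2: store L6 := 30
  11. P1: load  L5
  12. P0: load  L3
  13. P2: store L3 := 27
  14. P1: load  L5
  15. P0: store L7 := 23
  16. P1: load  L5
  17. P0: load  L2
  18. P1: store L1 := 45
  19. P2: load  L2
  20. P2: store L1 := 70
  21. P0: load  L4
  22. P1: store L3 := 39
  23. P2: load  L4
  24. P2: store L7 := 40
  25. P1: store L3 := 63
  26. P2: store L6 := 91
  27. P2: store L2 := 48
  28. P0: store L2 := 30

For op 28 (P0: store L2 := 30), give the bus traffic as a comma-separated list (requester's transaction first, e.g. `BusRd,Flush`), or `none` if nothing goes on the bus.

bus = BusRdX,Flush

step 1: P2: load  L1  ⟶  IIS  (L1)  txn=BusRd  M[L1]=20
step 2: P2: load  L3  ⟶  IIS  (L3)  txn=BusRd  M[L3]=30
step 3: P1: load  L6  ⟶  ISI  (L6)  txn=BusRd  M[L6]=60
step 4: P2: store L1 := 34  ⟶  IIM  (L1)  txn=BusRdX  M[L1]=20
step 5: P1: store L3 := 25  ⟶  IMI  (L3)  txn=BusRdX  M[L3]=30
step 6: P0: load  L2  ⟶  SII  (L2)  txn=BusRd  M[L2]=90
step 7: P1: load  L0  ⟶  ISI  (L0)  txn=BusRd  M[L0]=90
step 8: P1: store L0 := 89  ⟶  IMI  (L0)  txn=BusRdX  M[L0]=90
step 9: P2: load  L5  ⟶  IIS  (L5)  txn=BusRd  M[L5]=0
step 10: P2: store L6 := 30  ⟶  IIM  (L6)  txn=BusRdX  M[L6]=60
step 11: P1: load  L5  ⟶  ISS  (L5)  txn=BusRd  M[L5]=0
step 12: P0: load  L3  ⟶  SSI  (L3)  txn=BusRd+Flush  M[L3]=25
step 13: P2: store L3 := 27  ⟶  IIM  (L3)  txn=BusRdX  M[L3]=25
step 14: P1: load  L5  ⟶  ISS  (L5)  txn=∅  M[L5]=0
step 15: P0: store L7 := 23  ⟶  MII  (L7)  txn=BusRdX  M[L7]=10
step 16: P1: load  L5  ⟶  ISS  (L5)  txn=∅  M[L5]=0
step 17: P0: load  L2  ⟶  SII  (L2)  txn=∅  M[L2]=90
step 18: P1: store L1 := 45  ⟶  IMI  (L1)  txn=BusRdX+Flush  M[L1]=34
step 19: P2: load  L2  ⟶  SIS  (L2)  txn=BusRd  M[L2]=90
step 20: P2: store L1 := 70  ⟶  IIM  (L1)  txn=BusRdX+Flush  M[L1]=45
step 21: P0: load  L4  ⟶  SII  (L4)  txn=BusRd  M[L4]=60
step 22: P1: store L3 := 39  ⟶  IMI  (L3)  txn=BusRdX+Flush  M[L3]=27
step 23: P2: load  L4  ⟶  SIS  (L4)  txn=BusRd  M[L4]=60
step 24: P2: store L7 := 40  ⟶  IIM  (L7)  txn=BusRdX+Flush  M[L7]=23
step 25: P1: store L3 := 63  ⟶  IMI  (L3)  txn=∅  M[L3]=27
step 26: P2: store L6 := 91  ⟶  IIM  (L6)  txn=∅  M[L6]=60
step 27: P2: store L2 := 48  ⟶  IIM  (L2)  txn=BusRdX  M[L2]=90
step 28: P0: store L2 := 30  ⟶  MII  (L2)  txn=BusRdX+Flush  M[L2]=48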